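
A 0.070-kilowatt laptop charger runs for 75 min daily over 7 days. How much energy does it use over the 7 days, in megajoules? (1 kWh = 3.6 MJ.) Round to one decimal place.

Runtime = 75 min × 7 = 525 min = 8.75 h
Energy = 0.07 kW × 8.75 h = 0.6125 kWh
= 0.6125 × 3.6 MJ = 2.2 MJ

2.2 MJ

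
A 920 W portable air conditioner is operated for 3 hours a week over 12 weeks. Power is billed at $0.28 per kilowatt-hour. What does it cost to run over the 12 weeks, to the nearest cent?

Runtime = 3 h/week × 12 weeks = 36 h
Energy = 0.92 kW × 36 h = 33.12 kWh
Cost = 33.12 kWh × $0.28/kWh = $9.27

$9.27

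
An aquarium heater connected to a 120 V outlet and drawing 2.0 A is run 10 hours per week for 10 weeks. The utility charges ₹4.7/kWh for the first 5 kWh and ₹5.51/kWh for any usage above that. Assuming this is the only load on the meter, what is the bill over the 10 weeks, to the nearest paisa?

Power = 2.0 A × 120 V = 240 W = 0.24 kW
Runtime = 10 h/week × 10 weeks = 100 h
Energy = 0.24 kW × 100 h = 24 kWh
Tier 1 (0–5 kWh): 5 × ₹4.7 = ₹23.5
Above 5 kWh: 19 × ₹5.51 = ₹104.69
Bill = ₹128.19

₹128.19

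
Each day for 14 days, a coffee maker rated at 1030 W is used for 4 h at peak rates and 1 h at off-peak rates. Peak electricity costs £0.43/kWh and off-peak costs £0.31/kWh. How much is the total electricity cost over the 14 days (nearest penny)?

£29.27

Peak energy = 1.03 kW × 4 h × 14 = 57.68 kWh
Off-peak energy = 1.03 kW × 1 h × 14 = 14.42 kWh
Cost = 57.68 × £0.43 + 14.42 × £0.31 = £24.8024 + £4.4702 = £29.27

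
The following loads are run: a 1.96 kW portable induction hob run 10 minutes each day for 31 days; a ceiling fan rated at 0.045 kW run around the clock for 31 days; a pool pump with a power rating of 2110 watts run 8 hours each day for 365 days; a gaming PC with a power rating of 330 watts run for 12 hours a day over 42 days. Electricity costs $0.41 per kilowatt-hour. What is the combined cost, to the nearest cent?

$2612.16

portable induction hob: Runtime = 10 min × 31 = 310 min = 5.166666… h
portable induction hob: 1.96 kW × 5.166666… h = 10.126666… kWh
ceiling fan: Runtime = 24 h × 31 = 744 h
ceiling fan: 0.045 kW × 744 h = 33.48 kWh
pool pump: Runtime = 8 h/day × 365 days = 2920 h
pool pump: 2.11 kW × 2920 h = 6161.2 kWh
gaming PC: Runtime = 12 h/day × 42 days = 504 h
gaming PC: 0.33 kW × 504 h = 166.32 kWh
Total energy = 6371.126666… kWh
Cost = 6371.126666… × $0.41 = $2612.16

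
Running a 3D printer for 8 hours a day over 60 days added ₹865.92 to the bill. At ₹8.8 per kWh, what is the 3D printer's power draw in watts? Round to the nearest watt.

Energy = ₹865.92 ÷ ₹8.8/kWh = 98.4 kWh
Runtime = 8 h/day × 60 days = 480 h
Power = 98.4 kWh ÷ 480 h = 0.205 kW = 205 W

205 W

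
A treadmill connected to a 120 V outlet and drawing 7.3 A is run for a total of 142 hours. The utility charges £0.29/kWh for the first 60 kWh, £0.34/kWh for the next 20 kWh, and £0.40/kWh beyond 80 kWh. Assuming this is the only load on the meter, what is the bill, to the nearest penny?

Power = 7.3 A × 120 V = 876 W = 0.876 kW
Energy = 0.876 kW × 142 h = 124.392 kWh
Tier 1 (0–60 kWh): 60 × £0.29 = £17.4
Tier 2 (60–80 kWh): 20 × £0.34 = £6.8
Above 80 kWh: 44.392 × £0.40 = £17.7568
Bill = £41.96

£41.96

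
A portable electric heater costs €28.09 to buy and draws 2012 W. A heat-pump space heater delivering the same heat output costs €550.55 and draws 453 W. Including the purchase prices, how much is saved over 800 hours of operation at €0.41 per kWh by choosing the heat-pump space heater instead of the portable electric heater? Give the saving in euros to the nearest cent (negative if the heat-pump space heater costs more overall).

-€11.11

portable electric heater: €28.09 + (2012/1000) kW × 800 h × €0.41 = €28.09 + €659.936 = €688.026
heat-pump space heater: €550.55 + (453/1000) kW × 800 h × €0.41 = €550.55 + €148.584 = €699.134
Saving = €688.026 − €699.134 = −€11.108 → -€11.11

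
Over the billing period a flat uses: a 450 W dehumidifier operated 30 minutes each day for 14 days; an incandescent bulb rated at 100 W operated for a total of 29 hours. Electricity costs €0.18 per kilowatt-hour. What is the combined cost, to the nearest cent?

dehumidifier: Runtime = 30 min × 14 = 420 min = 7 h
dehumidifier: 0.45 kW × 7 h = 3.15 kWh
incandescent bulb: 0.1 kW × 29 h = 2.9 kWh
Total energy = 6.05 kWh
Cost = 6.05 × €0.18 = €1.09

€1.09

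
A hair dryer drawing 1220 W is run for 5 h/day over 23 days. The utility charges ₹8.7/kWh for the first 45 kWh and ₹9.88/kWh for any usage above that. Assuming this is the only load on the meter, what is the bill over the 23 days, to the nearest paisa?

Runtime = 5 h/day × 23 days = 115 h
Energy = 1.22 kW × 115 h = 140.3 kWh
Tier 1 (0–45 kWh): 45 × ₹8.7 = ₹391.5
Above 45 kWh: 95.3 × ₹9.88 = ₹941.564
Bill = ₹1333.06

₹1333.06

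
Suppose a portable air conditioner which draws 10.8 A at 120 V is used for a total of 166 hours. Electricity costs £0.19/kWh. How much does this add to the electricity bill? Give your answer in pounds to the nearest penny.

Power = 10.8 A × 120 V = 1296 W = 1.296 kW
Energy = 1.296 kW × 166 h = 215.136 kWh
Cost = 215.136 kWh × £0.19/kWh = £40.88

£40.88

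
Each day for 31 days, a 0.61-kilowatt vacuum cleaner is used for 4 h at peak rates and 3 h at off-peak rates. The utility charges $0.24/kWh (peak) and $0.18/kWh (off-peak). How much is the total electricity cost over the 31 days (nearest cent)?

Peak energy = 0.61 kW × 4 h × 31 = 75.64 kWh
Off-peak energy = 0.61 kW × 3 h × 31 = 56.73 kWh
Cost = 75.64 × $0.24 + 56.73 × $0.18 = $18.1536 + $10.2114 = $28.37

$28.37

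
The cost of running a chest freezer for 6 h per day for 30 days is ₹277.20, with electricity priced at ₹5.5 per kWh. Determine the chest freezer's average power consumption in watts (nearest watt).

280 W

Energy = ₹277.20 ÷ ₹5.5/kWh = 50.4 kWh
Runtime = 6 h/day × 30 days = 180 h
Power = 50.4 kWh ÷ 180 h = 0.28 kW = 280 W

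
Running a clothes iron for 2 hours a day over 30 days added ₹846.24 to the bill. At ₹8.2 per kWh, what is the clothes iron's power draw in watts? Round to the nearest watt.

Energy = ₹846.24 ÷ ₹8.2/kWh = 103.2 kWh
Runtime = 2 h/day × 30 days = 60 h
Power = 103.2 kWh ÷ 60 h = 1.72 kW = 1720 W

1720 W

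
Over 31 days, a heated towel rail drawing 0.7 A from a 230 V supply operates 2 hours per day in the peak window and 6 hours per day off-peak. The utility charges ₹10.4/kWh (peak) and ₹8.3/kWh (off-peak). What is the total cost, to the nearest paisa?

Power = 0.7 A × 230 V = 161 W = 0.161 kW
Peak energy = 0.161 kW × 2 h × 31 = 9.982 kWh
Off-peak energy = 0.161 kW × 6 h × 31 = 29.946 kWh
Cost = 9.982 × ₹10.4 + 29.946 × ₹8.3 = ₹103.8128 + ₹248.5518 = ₹352.36

₹352.36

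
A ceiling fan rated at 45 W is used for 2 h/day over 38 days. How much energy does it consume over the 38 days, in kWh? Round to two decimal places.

Runtime = 2 h/day × 38 days = 76 h
Energy = 0.045 kW × 76 h = 3.42 kWh

3.42 kWh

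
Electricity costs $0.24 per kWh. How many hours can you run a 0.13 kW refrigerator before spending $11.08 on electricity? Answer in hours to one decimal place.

355.1 h

Energy available = $11.08 ÷ $0.24/kWh = 46.1667 kWh
Hours = 46.1667 kWh ÷ 0.13 kW = 355.1 h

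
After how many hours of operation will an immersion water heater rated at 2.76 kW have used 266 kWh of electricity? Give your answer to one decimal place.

96.4 h

Hours = 266 kWh ÷ 2.76 kW = 96.4 h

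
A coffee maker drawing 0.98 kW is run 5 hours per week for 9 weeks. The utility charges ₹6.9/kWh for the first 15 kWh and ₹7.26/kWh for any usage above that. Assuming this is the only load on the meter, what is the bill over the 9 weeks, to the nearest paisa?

₹314.77

Runtime = 5 h/week × 9 weeks = 45 h
Energy = 0.98 kW × 45 h = 44.1 kWh
Tier 1 (0–15 kWh): 15 × ₹6.9 = ₹103.5
Above 15 kWh: 29.1 × ₹7.26 = ₹211.266
Bill = ₹314.77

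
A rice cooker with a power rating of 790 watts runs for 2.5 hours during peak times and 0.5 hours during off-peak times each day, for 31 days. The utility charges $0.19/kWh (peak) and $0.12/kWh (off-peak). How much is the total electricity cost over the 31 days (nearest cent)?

$13.10

Peak energy = 0.79 kW × 2.5 h × 31 = 61.225 kWh
Off-peak energy = 0.79 kW × 0.5 h × 31 = 12.245 kWh
Cost = 61.225 × $0.19 + 12.245 × $0.12 = $11.63275 + $1.4694 = $13.10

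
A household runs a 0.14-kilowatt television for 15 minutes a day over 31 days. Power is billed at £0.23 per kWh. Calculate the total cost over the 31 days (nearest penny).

£0.25

Runtime = 15 min × 31 = 465 min = 7.75 h
Energy = 0.14 kW × 7.75 h = 1.085 kWh
Cost = 1.085 kWh × £0.23/kWh = £0.25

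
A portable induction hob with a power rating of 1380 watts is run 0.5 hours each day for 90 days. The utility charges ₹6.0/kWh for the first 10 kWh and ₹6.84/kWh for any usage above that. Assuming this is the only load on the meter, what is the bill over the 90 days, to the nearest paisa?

Runtime = 0.5 h/day × 90 days = 45 h
Energy = 1.38 kW × 45 h = 62.1 kWh
Tier 1 (0–10 kWh): 10 × ₹6.0 = ₹60
Above 10 kWh: 52.1 × ₹6.84 = ₹356.364
Bill = ₹416.36

₹416.36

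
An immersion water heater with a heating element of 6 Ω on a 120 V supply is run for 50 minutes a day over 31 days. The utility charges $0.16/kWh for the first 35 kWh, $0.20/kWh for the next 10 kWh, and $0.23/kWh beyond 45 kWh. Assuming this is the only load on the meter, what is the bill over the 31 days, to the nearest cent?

Power = V²/R = 120²/6 = 2400 W = 2.4 kW
Runtime = 50 min × 31 = 1550 min = 25.833333… h
Energy = 2.4 kW × 25.833333… h = 62 kWh
Tier 1 (0–35 kWh): 35 × $0.16 = $5.6
Tier 2 (35–45 kWh): 10 × $0.20 = $2
Above 45 kWh: 17 × $0.23 = $3.91
Bill = $11.51

$11.51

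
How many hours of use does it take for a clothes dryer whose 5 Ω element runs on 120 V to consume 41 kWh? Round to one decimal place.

Power = V²/R = 120²/5 = 2880 W = 2.88 kW
Hours = 41 kWh ÷ 2.88 kW = 14.2 h

14.2 h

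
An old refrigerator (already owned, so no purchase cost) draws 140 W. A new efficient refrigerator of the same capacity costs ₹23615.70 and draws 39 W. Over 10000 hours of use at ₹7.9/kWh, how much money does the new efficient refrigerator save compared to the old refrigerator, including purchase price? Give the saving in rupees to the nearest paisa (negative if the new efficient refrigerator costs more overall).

-₹15636.70

old refrigerator: ₹0.00 + (140/1000) kW × 10000 h × ₹7.9 = ₹0.00 + ₹11060 = ₹11060
new efficient refrigerator: ₹23615.70 + (39/1000) kW × 10000 h × ₹7.9 = ₹23615.70 + ₹3081 = ₹26696.7
Saving = ₹11060 − ₹26696.7 = −₹15636.7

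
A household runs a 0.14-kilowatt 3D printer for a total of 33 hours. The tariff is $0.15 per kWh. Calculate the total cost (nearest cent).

Energy = 0.14 kW × 33 h = 4.62 kWh
Cost = 4.62 kWh × $0.15/kWh = $0.69

$0.69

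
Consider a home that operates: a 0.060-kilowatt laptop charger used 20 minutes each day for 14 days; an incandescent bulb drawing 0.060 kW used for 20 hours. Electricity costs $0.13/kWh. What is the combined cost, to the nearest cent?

$0.19

laptop charger: Runtime = 20 min × 14 = 280 min = 4.666666… h
laptop charger: 0.06 kW × 4.666666… h = 0.28 kWh
incandescent bulb: 0.06 kW × 20 h = 1.2 kWh
Total energy = 1.48 kWh
Cost = 1.48 × $0.13 = $0.19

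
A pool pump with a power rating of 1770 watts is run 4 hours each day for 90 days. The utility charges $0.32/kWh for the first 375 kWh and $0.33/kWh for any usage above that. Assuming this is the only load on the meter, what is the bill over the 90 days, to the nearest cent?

$206.53

Runtime = 4 h/day × 90 days = 360 h
Energy = 1.77 kW × 360 h = 637.2 kWh
Tier 1 (0–375 kWh): 375 × $0.32 = $120
Above 375 kWh: 262.2 × $0.33 = $86.526
Bill = $206.53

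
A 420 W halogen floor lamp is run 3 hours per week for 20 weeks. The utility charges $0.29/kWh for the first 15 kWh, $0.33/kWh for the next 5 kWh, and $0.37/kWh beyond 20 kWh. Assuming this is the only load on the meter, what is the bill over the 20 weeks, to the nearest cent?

Runtime = 3 h/week × 20 weeks = 60 h
Energy = 0.42 kW × 60 h = 25.2 kWh
Tier 1 (0–15 kWh): 15 × $0.29 = $4.35
Tier 2 (15–20 kWh): 5 × $0.33 = $1.65
Above 20 kWh: 5.2 × $0.37 = $1.924
Bill = $7.92

$7.92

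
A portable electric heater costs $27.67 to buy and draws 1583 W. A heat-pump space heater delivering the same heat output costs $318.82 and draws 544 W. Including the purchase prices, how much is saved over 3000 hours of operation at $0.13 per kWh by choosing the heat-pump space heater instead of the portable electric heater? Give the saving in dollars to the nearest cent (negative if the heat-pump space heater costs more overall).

$114.06

portable electric heater: $27.67 + (1583/1000) kW × 3000 h × $0.13 = $27.67 + $617.37 = $645.04
heat-pump space heater: $318.82 + (544/1000) kW × 3000 h × $0.13 = $318.82 + $212.16 = $530.98
Saving = $645.04 − $530.98 = $114.06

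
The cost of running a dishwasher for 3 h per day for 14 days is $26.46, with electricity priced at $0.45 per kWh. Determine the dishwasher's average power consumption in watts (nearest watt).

Energy = $26.46 ÷ $0.45/kWh = 58.8 kWh
Runtime = 3 h/day × 14 days = 42 h
Power = 58.8 kWh ÷ 42 h = 1.4 kW = 1400 W

1400 W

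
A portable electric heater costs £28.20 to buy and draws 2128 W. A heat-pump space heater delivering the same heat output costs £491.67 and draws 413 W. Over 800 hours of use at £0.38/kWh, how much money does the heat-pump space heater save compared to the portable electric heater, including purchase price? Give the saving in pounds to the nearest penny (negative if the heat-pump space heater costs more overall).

£57.89

portable electric heater: £28.20 + (2128/1000) kW × 800 h × £0.38 = £28.20 + £646.912 = £675.112
heat-pump space heater: £491.67 + (413/1000) kW × 800 h × £0.38 = £491.67 + £125.552 = £617.222
Saving = £675.112 − £617.222 = £57.89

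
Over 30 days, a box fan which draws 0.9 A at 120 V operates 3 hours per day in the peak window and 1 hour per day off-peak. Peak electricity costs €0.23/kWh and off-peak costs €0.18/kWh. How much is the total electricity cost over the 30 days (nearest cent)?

Power = 0.9 A × 120 V = 108 W = 0.108 kW
Peak energy = 0.108 kW × 3 h × 30 = 9.72 kWh
Off-peak energy = 0.108 kW × 1 h × 30 = 3.24 kWh
Cost = 9.72 × €0.23 + 3.24 × €0.18 = €2.2356 + €0.5832 = €2.82

€2.82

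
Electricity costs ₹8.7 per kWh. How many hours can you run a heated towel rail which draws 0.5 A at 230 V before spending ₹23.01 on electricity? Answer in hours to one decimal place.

Power = 0.5 A × 230 V = 115 W = 0.115 kW
Energy available = ₹23.01 ÷ ₹8.7/kWh = 2.6448 kWh
Hours = 2.6448 kWh ÷ 0.115 kW = 23.0 h

23.0 h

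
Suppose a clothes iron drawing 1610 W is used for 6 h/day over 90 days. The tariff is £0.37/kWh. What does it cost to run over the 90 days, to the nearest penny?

Runtime = 6 h/day × 90 days = 540 h
Energy = 1.61 kW × 540 h = 869.4 kWh
Cost = 869.4 kWh × £0.37/kWh = £321.68

£321.68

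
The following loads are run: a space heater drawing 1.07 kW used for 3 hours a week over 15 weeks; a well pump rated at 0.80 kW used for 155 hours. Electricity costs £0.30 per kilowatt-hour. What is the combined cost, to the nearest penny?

space heater: Runtime = 3 h/week × 15 weeks = 45 h
space heater: 1.07 kW × 45 h = 48.15 kWh
well pump: 0.8 kW × 155 h = 124 kWh
Total energy = 172.15 kWh
Cost = 172.15 × £0.30 = £51.65

£51.65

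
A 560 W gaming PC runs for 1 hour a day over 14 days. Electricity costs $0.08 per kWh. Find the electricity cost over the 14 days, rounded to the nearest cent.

$0.63

Runtime = 1 h/day × 14 days = 14 h
Energy = 0.56 kW × 14 h = 7.84 kWh
Cost = 7.84 kWh × $0.08/kWh = $0.63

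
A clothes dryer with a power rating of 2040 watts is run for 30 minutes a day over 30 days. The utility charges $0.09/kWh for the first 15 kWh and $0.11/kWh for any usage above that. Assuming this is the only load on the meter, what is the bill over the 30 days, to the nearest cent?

$3.07

Runtime = 30 min × 30 = 900 min = 15 h
Energy = 2.04 kW × 15 h = 30.6 kWh
Tier 1 (0–15 kWh): 15 × $0.09 = $1.35
Above 15 kWh: 15.6 × $0.11 = $1.716
Bill = $3.07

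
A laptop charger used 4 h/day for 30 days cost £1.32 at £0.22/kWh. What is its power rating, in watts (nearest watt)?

50 W

Energy = £1.32 ÷ £0.22/kWh = 6 kWh
Runtime = 4 h/day × 30 days = 120 h
Power = 6 kWh ÷ 120 h = 0.05 kW = 50 W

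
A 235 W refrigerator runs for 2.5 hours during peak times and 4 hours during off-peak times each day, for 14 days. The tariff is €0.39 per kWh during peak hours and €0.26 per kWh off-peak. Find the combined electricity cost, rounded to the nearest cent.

€6.63

Peak energy = 0.235 kW × 2.5 h × 14 = 8.225 kWh
Off-peak energy = 0.235 kW × 4 h × 14 = 13.16 kWh
Cost = 8.225 × €0.39 + 13.16 × €0.26 = €3.20775 + €3.4216 = €6.63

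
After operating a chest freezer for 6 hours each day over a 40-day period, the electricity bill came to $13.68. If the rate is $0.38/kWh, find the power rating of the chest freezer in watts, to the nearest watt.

Energy = $13.68 ÷ $0.38/kWh = 36 kWh
Runtime = 6 h/day × 40 days = 240 h
Power = 36 kWh ÷ 240 h = 0.15 kW = 150 W

150 W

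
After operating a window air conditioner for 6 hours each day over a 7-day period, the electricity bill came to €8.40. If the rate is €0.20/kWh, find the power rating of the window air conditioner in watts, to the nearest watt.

1000 W

Energy = €8.40 ÷ €0.20/kWh = 42 kWh
Runtime = 6 h/day × 7 days = 42 h
Power = 42 kWh ÷ 42 h = 1 kW = 1000 W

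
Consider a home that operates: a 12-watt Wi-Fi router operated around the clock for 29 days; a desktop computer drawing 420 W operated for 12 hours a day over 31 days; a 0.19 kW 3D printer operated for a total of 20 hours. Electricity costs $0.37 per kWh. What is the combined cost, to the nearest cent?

Wi-Fi router: Runtime = 24 h × 29 = 696 h
Wi-Fi router: 0.012 kW × 696 h = 8.352 kWh
desktop computer: Runtime = 12 h/day × 31 days = 372 h
desktop computer: 0.42 kW × 372 h = 156.24 kWh
3D printer: 0.19 kW × 20 h = 3.8 kWh
Total energy = 168.392 kWh
Cost = 168.392 × $0.37 = $62.31

$62.31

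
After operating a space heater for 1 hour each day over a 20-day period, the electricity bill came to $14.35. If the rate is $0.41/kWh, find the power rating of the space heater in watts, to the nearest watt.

1750 W

Energy = $14.35 ÷ $0.41/kWh = 35 kWh
Runtime = 1 h/day × 20 days = 20 h
Power = 35 kWh ÷ 20 h = 1.75 kW = 1750 W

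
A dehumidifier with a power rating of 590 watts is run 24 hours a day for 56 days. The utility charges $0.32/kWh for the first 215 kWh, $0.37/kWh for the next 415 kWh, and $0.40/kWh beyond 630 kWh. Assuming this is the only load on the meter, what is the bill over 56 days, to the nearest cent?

Runtime = 24 h × 56 = 1344 h
Energy = 0.59 kW × 1344 h = 792.96 kWh
Tier 1 (0–215 kWh): 215 × $0.32 = $68.8
Tier 2 (215–630 kWh): 415 × $0.37 = $153.55
Above 630 kWh: 162.96 × $0.40 = $65.184
Bill = $287.53

$287.53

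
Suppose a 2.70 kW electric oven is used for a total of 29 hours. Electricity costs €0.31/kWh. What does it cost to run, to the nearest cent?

Energy = 2.7 kW × 29 h = 78.3 kWh
Cost = 78.3 kWh × €0.31/kWh = €24.27

€24.27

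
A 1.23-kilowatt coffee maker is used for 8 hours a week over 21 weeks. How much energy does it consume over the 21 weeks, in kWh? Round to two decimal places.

Runtime = 8 h/week × 21 weeks = 168 h
Energy = 1.23 kW × 168 h = 206.64 kWh

206.64 kWh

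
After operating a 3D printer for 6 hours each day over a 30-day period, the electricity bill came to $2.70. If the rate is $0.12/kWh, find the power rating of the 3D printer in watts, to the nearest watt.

Energy = $2.70 ÷ $0.12/kWh = 22.5 kWh
Runtime = 6 h/day × 30 days = 180 h
Power = 22.5 kWh ÷ 180 h = 0.125 kW = 125 W

125 W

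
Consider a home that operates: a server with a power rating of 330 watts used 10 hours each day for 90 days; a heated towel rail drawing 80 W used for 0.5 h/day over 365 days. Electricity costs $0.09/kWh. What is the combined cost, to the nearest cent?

server: Runtime = 10 h/day × 90 days = 900 h
server: 0.33 kW × 900 h = 297 kWh
heated towel rail: Runtime = 0.5 h/day × 365 days = 182.5 h
heated towel rail: 0.08 kW × 182.5 h = 14.6 kWh
Total energy = 311.6 kWh
Cost = 311.6 × $0.09 = $28.04

$28.04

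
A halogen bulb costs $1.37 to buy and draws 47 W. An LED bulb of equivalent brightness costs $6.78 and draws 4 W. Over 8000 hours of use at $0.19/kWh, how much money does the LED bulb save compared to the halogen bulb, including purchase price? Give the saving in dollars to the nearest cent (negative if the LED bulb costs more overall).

halogen bulb: $1.37 + (47/1000) kW × 8000 h × $0.19 = $1.37 + $71.44 = $72.81
LED bulb: $6.78 + (4/1000) kW × 8000 h × $0.19 = $6.78 + $6.08 = $12.86
Saving = $72.81 − $12.86 = $59.95

$59.95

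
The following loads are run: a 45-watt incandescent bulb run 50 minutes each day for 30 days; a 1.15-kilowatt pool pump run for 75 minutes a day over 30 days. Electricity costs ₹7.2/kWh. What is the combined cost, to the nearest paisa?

incandescent bulb: Runtime = 50 min × 30 = 1500 min = 25 h
incandescent bulb: 0.045 kW × 25 h = 1.125 kWh
pool pump: Runtime = 75 min × 30 = 2250 min = 37.5 h
pool pump: 1.15 kW × 37.5 h = 43.125 kWh
Total energy = 44.25 kWh
Cost = 44.25 × ₹7.2 = ₹318.60

₹318.60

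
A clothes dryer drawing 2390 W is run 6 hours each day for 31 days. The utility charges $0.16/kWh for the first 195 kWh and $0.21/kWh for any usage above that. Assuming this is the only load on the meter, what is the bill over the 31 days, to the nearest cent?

Runtime = 6 h/day × 31 days = 186 h
Energy = 2.39 kW × 186 h = 444.54 kWh
Tier 1 (0–195 kWh): 195 × $0.16 = $31.2
Above 195 kWh: 249.54 × $0.21 = $52.4034
Bill = $83.60

$83.60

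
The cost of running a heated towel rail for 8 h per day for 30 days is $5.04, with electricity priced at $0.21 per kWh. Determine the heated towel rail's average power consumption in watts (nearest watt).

Energy = $5.04 ÷ $0.21/kWh = 24 kWh
Runtime = 8 h/day × 30 days = 240 h
Power = 24 kWh ÷ 240 h = 0.1 kW = 100 W

100 W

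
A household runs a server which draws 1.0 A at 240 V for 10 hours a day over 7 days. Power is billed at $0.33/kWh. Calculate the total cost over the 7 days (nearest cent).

Power = 1.0 A × 240 V = 240 W = 0.24 kW
Runtime = 10 h/day × 7 days = 70 h
Energy = 0.24 kW × 70 h = 16.8 kWh
Cost = 16.8 kWh × $0.33/kWh = $5.54

$5.54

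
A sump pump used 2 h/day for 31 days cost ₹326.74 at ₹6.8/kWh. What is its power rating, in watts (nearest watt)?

775 W

Energy = ₹326.74 ÷ ₹6.8/kWh = 48.05 kWh
Runtime = 2 h/day × 31 days = 62 h
Power = 48.05 kWh ÷ 62 h = 0.775 kW = 775 W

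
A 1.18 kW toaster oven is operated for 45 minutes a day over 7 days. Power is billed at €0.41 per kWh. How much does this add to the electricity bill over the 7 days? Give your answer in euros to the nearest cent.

€2.54

Runtime = 45 min × 7 = 315 min = 5.25 h
Energy = 1.18 kW × 5.25 h = 6.195 kWh
Cost = 6.195 kWh × €0.41/kWh = €2.54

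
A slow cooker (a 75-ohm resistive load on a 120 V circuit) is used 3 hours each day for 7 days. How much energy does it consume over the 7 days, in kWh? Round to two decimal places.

4.03 kWh

Power = V²/R = 120²/75 = 192 W = 0.192 kW
Runtime = 3 h/day × 7 days = 21 h
Energy = 0.192 kW × 21 h = 4.032 kWh ≈ 4.03 kWh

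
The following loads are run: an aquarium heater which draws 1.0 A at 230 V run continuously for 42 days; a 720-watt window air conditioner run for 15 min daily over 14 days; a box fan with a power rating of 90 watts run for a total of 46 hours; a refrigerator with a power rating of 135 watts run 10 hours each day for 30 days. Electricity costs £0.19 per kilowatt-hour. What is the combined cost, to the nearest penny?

£53.01

aquarium heater: Power = 1.0 A × 230 V = 230 W = 0.23 kW
aquarium heater: Runtime = 24 h × 42 = 1008 h
aquarium heater: 0.23 kW × 1008 h = 231.84 kWh
window air conditioner: Runtime = 15 min × 14 = 210 min = 3.5 h
window air conditioner: 0.72 kW × 3.5 h = 2.52 kWh
box fan: 0.09 kW × 46 h = 4.14 kWh
refrigerator: Runtime = 10 h/day × 30 days = 300 h
refrigerator: 0.135 kW × 300 h = 40.5 kWh
Total energy = 279 kWh
Cost = 279 × £0.19 = £53.01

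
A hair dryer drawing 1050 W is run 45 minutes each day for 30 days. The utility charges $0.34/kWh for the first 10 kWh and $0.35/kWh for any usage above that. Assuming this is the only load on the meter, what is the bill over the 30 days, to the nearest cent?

Runtime = 45 min × 30 = 1350 min = 22.5 h
Energy = 1.05 kW × 22.5 h = 23.625 kWh
Tier 1 (0–10 kWh): 10 × $0.34 = $3.4
Above 10 kWh: 13.625 × $0.35 = $4.76875
Bill = $8.17

$8.17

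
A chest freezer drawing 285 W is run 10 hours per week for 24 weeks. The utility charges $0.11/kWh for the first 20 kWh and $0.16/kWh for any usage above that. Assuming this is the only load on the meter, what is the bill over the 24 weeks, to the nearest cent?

Runtime = 10 h/week × 24 weeks = 240 h
Energy = 0.285 kW × 240 h = 68.4 kWh
Tier 1 (0–20 kWh): 20 × $0.11 = $2.2
Above 20 kWh: 48.4 × $0.16 = $7.744
Bill = $9.94

$9.94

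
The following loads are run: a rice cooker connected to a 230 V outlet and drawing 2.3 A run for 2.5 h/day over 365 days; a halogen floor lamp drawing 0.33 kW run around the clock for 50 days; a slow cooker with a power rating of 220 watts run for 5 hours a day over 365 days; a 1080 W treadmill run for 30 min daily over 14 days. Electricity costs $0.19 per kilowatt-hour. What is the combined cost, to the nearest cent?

$244.68

rice cooker: Power = 2.3 A × 230 V = 529 W = 0.529 kW
rice cooker: Runtime = 2.5 h/day × 365 days = 912.5 h
rice cooker: 0.529 kW × 912.5 h = 482.7125 kWh
halogen floor lamp: Runtime = 24 h × 50 = 1200 h
halogen floor lamp: 0.33 kW × 1200 h = 396 kWh
slow cooker: Runtime = 5 h/day × 365 days = 1825 h
slow cooker: 0.22 kW × 1825 h = 401.5 kWh
treadmill: Runtime = 30 min × 14 = 420 min = 7 h
treadmill: 1.08 kW × 7 h = 7.56 kWh
Total energy = 1287.7725 kWh
Cost = 1287.7725 × $0.19 = $244.68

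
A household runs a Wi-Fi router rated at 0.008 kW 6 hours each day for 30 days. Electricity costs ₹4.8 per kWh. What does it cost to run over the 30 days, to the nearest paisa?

Runtime = 6 h/day × 30 days = 180 h
Energy = 0.008 kW × 180 h = 1.44 kWh
Cost = 1.44 kWh × ₹4.8/kWh = ₹6.91

₹6.91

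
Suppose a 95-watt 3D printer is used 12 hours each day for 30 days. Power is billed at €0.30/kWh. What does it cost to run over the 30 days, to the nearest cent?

Runtime = 12 h/day × 30 days = 360 h
Energy = 0.095 kW × 360 h = 34.2 kWh
Cost = 34.2 kWh × €0.30/kWh = €10.26

€10.26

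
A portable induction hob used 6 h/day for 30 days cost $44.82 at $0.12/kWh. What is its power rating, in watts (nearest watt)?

Energy = $44.82 ÷ $0.12/kWh = 373.5 kWh
Runtime = 6 h/day × 30 days = 180 h
Power = 373.5 kWh ÷ 180 h = 2.075 kW = 2075 W

2075 W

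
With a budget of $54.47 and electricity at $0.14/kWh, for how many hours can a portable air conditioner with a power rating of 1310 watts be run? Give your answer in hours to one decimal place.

297.0 h

Energy available = $54.47 ÷ $0.14/kWh = 389.0714 kWh
Hours = 389.0714 kWh ÷ 1.31 kW = 297.0 h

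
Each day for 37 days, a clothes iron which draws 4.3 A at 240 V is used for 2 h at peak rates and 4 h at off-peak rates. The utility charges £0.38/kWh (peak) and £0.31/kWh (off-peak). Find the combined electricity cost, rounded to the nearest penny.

£76.37

Power = 4.3 A × 240 V = 1032 W = 1.032 kW
Peak energy = 1.032 kW × 2 h × 37 = 76.368 kWh
Off-peak energy = 1.032 kW × 4 h × 37 = 152.736 kWh
Cost = 76.368 × £0.38 + 152.736 × £0.31 = £29.01984 + £47.34816 = £76.37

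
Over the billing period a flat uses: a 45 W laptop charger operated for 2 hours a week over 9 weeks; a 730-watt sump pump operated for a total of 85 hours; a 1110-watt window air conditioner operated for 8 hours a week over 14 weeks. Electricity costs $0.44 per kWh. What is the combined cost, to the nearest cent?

$82.36

laptop charger: Runtime = 2 h/week × 9 weeks = 18 h
laptop charger: 0.045 kW × 18 h = 0.81 kWh
sump pump: 0.73 kW × 85 h = 62.05 kWh
window air conditioner: Runtime = 8 h/week × 14 weeks = 112 h
window air conditioner: 1.11 kW × 112 h = 124.32 kWh
Total energy = 187.18 kWh
Cost = 187.18 × $0.44 = $82.36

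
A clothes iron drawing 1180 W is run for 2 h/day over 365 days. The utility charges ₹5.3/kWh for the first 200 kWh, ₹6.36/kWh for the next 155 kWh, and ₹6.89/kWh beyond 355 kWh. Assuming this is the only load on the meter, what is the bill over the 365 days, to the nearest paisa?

Runtime = 2 h/day × 365 days = 730 h
Energy = 1.18 kW × 730 h = 861.4 kWh
Tier 1 (0–200 kWh): 200 × ₹5.3 = ₹1060
Tier 2 (200–355 kWh): 155 × ₹6.36 = ₹985.8
Above 355 kWh: 506.4 × ₹6.89 = ₹3489.096
Bill = ₹5534.90

₹5534.90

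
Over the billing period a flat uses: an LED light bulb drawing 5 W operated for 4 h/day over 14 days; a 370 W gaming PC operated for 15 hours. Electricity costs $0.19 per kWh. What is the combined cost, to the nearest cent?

LED light bulb: Runtime = 4 h/day × 14 days = 56 h
LED light bulb: 0.005 kW × 56 h = 0.28 kWh
gaming PC: 0.37 kW × 15 h = 5.55 kWh
Total energy = 5.83 kWh
Cost = 5.83 × $0.19 = $1.11

$1.11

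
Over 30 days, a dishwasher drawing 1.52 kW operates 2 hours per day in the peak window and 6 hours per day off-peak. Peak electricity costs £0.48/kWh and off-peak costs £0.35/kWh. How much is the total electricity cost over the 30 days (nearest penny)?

£139.54

Peak energy = 1.52 kW × 2 h × 30 = 91.2 kWh
Off-peak energy = 1.52 kW × 6 h × 30 = 273.6 kWh
Cost = 91.2 × £0.48 + 273.6 × £0.35 = £43.776 + £95.76 = £139.54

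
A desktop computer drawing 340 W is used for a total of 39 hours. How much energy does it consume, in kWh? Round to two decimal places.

13.26 kWh

Energy = 0.34 kW × 39 h = 13.26 kWh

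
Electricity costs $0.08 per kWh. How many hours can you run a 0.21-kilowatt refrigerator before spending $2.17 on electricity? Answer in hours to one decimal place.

Energy available = $2.17 ÷ $0.08/kWh = 27.125 kWh
Hours = 27.125 kWh ÷ 0.21 kW = 129.2 h

129.2 h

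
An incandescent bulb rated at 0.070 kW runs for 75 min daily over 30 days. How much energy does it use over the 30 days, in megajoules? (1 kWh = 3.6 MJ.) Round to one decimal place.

9.5 MJ

Runtime = 75 min × 30 = 2250 min = 37.5 h
Energy = 0.07 kW × 37.5 h = 2.625 kWh
= 2.625 × 3.6 MJ = 9.5 MJ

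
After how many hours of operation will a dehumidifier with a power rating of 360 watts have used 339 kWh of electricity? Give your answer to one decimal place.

Hours = 339 kWh ÷ 0.36 kW = 941.7 h

941.7 h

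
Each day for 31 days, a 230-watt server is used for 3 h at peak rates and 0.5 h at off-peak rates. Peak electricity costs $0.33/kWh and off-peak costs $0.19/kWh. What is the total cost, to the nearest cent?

$7.74

Peak energy = 0.23 kW × 3 h × 31 = 21.39 kWh
Off-peak energy = 0.23 kW × 0.5 h × 31 = 3.565 kWh
Cost = 21.39 × $0.33 + 3.565 × $0.19 = $7.0587 + $0.67735 = $7.74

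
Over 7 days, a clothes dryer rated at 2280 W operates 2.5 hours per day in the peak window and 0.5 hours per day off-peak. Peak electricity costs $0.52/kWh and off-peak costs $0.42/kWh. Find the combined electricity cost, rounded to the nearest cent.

Peak energy = 2.28 kW × 2.5 h × 7 = 39.9 kWh
Off-peak energy = 2.28 kW × 0.5 h × 7 = 7.98 kWh
Cost = 39.9 × $0.52 + 7.98 × $0.42 = $20.748 + $3.3516 = $24.10

$24.10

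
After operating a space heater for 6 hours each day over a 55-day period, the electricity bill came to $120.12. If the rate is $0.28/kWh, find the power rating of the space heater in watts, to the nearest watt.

Energy = $120.12 ÷ $0.28/kWh = 429 kWh
Runtime = 6 h/day × 55 days = 330 h
Power = 429 kWh ÷ 330 h = 1.3 kW = 1300 W

1300 W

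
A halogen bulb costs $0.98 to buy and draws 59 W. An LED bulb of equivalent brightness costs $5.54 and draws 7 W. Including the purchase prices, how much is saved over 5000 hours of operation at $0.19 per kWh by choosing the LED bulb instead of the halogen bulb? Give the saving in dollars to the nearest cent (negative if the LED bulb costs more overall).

halogen bulb: $0.98 + (59/1000) kW × 5000 h × $0.19 = $0.98 + $56.05 = $57.03
LED bulb: $5.54 + (7/1000) kW × 5000 h × $0.19 = $5.54 + $6.65 = $12.19
Saving = $57.03 − $12.19 = $44.84

$44.84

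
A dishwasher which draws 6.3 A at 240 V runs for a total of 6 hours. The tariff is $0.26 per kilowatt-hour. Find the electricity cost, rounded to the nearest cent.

$2.36

Power = 6.3 A × 240 V = 1512 W = 1.512 kW
Energy = 1.512 kW × 6 h = 9.072 kWh
Cost = 9.072 kWh × $0.26/kWh = $2.36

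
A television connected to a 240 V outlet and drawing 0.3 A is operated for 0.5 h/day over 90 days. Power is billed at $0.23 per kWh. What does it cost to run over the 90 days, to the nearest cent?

$0.75

Power = 0.3 A × 240 V = 72 W = 0.072 kW
Runtime = 0.5 h/day × 90 days = 45 h
Energy = 0.072 kW × 45 h = 3.24 kWh
Cost = 3.24 kWh × $0.23/kWh = $0.75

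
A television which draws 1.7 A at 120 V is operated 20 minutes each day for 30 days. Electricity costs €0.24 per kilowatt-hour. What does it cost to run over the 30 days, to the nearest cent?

Power = 1.7 A × 120 V = 204 W = 0.204 kW
Runtime = 20 min × 30 = 600 min = 10 h
Energy = 0.204 kW × 10 h = 2.04 kWh
Cost = 2.04 kWh × €0.24/kWh = €0.49

€0.49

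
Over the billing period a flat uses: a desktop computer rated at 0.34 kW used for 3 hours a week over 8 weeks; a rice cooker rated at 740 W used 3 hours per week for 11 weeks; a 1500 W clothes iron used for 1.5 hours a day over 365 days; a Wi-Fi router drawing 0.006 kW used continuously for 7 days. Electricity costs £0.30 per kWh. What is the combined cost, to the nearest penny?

desktop computer: Runtime = 3 h/week × 8 weeks = 24 h
desktop computer: 0.34 kW × 24 h = 8.16 kWh
rice cooker: Runtime = 3 h/week × 11 weeks = 33 h
rice cooker: 0.74 kW × 33 h = 24.42 kWh
clothes iron: Runtime = 1.5 h/day × 365 days = 547.5 h
clothes iron: 1.5 kW × 547.5 h = 821.25 kWh
Wi-Fi router: Runtime = 24 h × 7 = 168 h
Wi-Fi router: 0.006 kW × 168 h = 1.008 kWh
Total energy = 854.838 kWh
Cost = 854.838 × £0.30 = £256.45

£256.45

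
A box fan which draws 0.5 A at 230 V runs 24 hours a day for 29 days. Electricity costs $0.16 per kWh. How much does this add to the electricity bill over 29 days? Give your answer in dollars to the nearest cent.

Power = 0.5 A × 230 V = 115 W = 0.115 kW
Runtime = 24 h × 29 = 696 h
Energy = 0.115 kW × 696 h = 80.04 kWh
Cost = 80.04 kWh × $0.16/kWh = $12.81

$12.81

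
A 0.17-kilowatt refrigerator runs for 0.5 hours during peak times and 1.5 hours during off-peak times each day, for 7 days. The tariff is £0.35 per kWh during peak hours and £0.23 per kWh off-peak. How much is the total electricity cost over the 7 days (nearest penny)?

£0.62

Peak energy = 0.17 kW × 0.5 h × 7 = 0.595 kWh
Off-peak energy = 0.17 kW × 1.5 h × 7 = 1.785 kWh
Cost = 0.595 × £0.35 + 1.785 × £0.23 = £0.20825 + £0.41055 = £0.62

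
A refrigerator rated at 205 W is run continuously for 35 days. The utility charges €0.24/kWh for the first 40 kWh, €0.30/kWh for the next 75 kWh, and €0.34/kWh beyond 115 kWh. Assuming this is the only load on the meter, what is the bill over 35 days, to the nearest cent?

€51.55

Runtime = 24 h × 35 = 840 h
Energy = 0.205 kW × 840 h = 172.2 kWh
Tier 1 (0–40 kWh): 40 × €0.24 = €9.6
Tier 2 (40–115 kWh): 75 × €0.30 = €22.5
Above 115 kWh: 57.2 × €0.34 = €19.448
Bill = €51.55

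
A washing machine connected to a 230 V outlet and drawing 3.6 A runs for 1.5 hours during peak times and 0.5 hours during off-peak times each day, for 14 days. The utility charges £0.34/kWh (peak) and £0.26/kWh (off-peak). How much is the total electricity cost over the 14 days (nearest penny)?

£7.42

Power = 3.6 A × 230 V = 828 W = 0.828 kW
Peak energy = 0.828 kW × 1.5 h × 14 = 17.388 kWh
Off-peak energy = 0.828 kW × 0.5 h × 14 = 5.796 kWh
Cost = 17.388 × £0.34 + 5.796 × £0.26 = £5.91192 + £1.50696 = £7.42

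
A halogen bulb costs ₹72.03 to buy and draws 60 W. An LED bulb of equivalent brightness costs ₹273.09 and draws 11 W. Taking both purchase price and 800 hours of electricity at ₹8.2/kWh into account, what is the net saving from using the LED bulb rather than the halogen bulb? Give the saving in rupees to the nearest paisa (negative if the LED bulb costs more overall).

halogen bulb: ₹72.03 + (60/1000) kW × 800 h × ₹8.2 = ₹72.03 + ₹393.6 = ₹465.63
LED bulb: ₹273.09 + (11/1000) kW × 800 h × ₹8.2 = ₹273.09 + ₹72.16 = ₹345.25
Saving = ₹465.63 − ₹345.25 = ₹120.38

₹120.38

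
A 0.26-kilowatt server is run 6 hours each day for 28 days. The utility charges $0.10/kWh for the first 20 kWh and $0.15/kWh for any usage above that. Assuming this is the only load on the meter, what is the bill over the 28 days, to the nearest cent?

Runtime = 6 h/day × 28 days = 168 h
Energy = 0.26 kW × 168 h = 43.68 kWh
Tier 1 (0–20 kWh): 20 × $0.10 = $2
Above 20 kWh: 23.68 × $0.15 = $3.552
Bill = $5.55

$5.55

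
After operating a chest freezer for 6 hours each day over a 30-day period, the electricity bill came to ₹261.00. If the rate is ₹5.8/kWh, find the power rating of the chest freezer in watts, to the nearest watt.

Energy = ₹261.00 ÷ ₹5.8/kWh = 45 kWh
Runtime = 6 h/day × 30 days = 180 h
Power = 45 kWh ÷ 180 h = 0.25 kW = 250 W

250 W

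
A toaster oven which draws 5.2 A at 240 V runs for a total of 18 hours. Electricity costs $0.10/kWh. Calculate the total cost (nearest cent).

Power = 5.2 A × 240 V = 1248 W = 1.248 kW
Energy = 1.248 kW × 18 h = 22.464 kWh
Cost = 22.464 kWh × $0.10/kWh = $2.25

$2.25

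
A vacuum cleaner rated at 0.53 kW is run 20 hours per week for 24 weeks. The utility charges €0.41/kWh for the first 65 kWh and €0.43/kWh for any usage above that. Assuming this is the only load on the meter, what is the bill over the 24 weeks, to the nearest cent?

€108.09

Runtime = 20 h/week × 24 weeks = 480 h
Energy = 0.53 kW × 480 h = 254.4 kWh
Tier 1 (0–65 kWh): 65 × €0.41 = €26.65
Above 65 kWh: 189.4 × €0.43 = €81.442
Bill = €108.09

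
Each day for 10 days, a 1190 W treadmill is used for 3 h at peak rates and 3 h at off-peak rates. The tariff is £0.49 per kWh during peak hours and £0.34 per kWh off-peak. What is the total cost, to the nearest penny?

£29.63

Peak energy = 1.19 kW × 3 h × 10 = 35.7 kWh
Off-peak energy = 1.19 kW × 3 h × 10 = 35.7 kWh
Cost = 35.7 × £0.49 + 35.7 × £0.34 = £17.493 + £12.138 = £29.63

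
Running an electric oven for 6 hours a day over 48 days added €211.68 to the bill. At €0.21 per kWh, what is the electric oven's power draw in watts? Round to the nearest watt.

Energy = €211.68 ÷ €0.21/kWh = 1008 kWh
Runtime = 6 h/day × 48 days = 288 h
Power = 1008 kWh ÷ 288 h = 3.5 kW = 3500 W

3500 W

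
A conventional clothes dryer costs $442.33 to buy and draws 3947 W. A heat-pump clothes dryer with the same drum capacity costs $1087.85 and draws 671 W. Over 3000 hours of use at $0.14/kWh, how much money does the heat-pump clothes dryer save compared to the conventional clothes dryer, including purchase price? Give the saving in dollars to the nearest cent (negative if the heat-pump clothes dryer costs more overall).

conventional clothes dryer: $442.33 + (3947/1000) kW × 3000 h × $0.14 = $442.33 + $1657.74 = $2100.07
heat-pump clothes dryer: $1087.85 + (671/1000) kW × 3000 h × $0.14 = $1087.85 + $281.82 = $1369.67
Saving = $2100.07 − $1369.67 = $730.4

$730.40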